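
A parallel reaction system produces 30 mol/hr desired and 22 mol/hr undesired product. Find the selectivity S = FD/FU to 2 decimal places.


S = desired product rate / undesired product rate
S = 30 / 22
S = 1.36


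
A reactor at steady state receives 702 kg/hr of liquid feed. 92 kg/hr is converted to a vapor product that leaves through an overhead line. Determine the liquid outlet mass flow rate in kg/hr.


Steady-state mass balance on the main outlet: F_out = F_in - F_removed
F_out = 702 - 92
F_out = 610 kg/hr


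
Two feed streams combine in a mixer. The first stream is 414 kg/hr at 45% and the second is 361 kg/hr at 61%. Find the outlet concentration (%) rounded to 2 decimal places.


Mass balance on solute: F1*x1 + F2*x2 = F3*x3
F3 = F1 + F2 = 414 + 361 = 775 kg/hr
x3 = (F1*x1 + F2*x2)/F3
x3 = (414*0.45 + 361*0.61) / 775
x3 = 52.45%


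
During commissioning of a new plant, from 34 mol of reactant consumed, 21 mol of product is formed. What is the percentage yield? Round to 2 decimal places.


Yield = (moles product / moles consumed) * 100%
Yield = (21 / 34) * 100
Yield = 0.6176 * 100
Yield = 61.76%


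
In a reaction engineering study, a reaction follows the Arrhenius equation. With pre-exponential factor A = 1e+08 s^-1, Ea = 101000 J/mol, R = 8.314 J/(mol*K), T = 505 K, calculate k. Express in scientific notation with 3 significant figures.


k = A * exp(-Ea/(R*T))
k = 1e+08 * exp(-101000 / (8.314 * 505))
k = 1e+08 * exp(-24.055809)
k = 3.57e-03


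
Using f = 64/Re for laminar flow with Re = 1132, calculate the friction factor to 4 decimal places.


f = 64 / Re
f = 64 / 1132
f = 0.0565


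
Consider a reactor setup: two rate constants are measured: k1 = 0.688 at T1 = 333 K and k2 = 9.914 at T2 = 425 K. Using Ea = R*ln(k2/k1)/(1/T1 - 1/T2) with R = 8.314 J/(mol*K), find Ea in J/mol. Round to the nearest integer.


Ea = R * ln(k2/k1) / (1/T1 - 1/T2)
ln(k2/k1) = ln(9.914/0.688) = 2.6679143
1/T1 - 1/T2 = 1/333 - 1/425 = 0.000650061827
Ea = 8.314 * 2.6679143 / 0.000650061827
Ea = 34121 J/mol


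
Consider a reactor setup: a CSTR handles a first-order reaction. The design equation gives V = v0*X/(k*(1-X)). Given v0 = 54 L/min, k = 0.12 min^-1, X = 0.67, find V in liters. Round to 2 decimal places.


V = v0 * X / (k * (1 - X))
V = 54 * 0.67 / (0.12 * (1 - 0.67))
V = 36.18 / (0.12 * 0.33)
V = 36.18 / 0.0396
V = 913.64 L


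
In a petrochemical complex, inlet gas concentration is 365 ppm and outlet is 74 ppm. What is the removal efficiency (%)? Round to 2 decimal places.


Efficiency = (G_in - G_out) / G_in * 100%
Efficiency = (365 - 74) / 365 * 100
Efficiency = 291 / 365 * 100
Efficiency = 79.73%


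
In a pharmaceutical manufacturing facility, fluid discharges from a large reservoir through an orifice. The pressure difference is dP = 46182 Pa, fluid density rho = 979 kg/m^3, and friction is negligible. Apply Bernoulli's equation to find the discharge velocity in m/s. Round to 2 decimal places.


v = sqrt(2*dP/rho)
v = sqrt(2*46182/979)
v = sqrt(94.34525)
v = 9.71 m/s


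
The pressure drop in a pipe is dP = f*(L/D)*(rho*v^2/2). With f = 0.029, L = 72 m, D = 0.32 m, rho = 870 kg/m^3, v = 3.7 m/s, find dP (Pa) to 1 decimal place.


dP = f * (L/D) * (rho*v^2/2)
dP = 0.029 * (72/0.32) * (870*3.7^2/2)
L/D = 225.0
rho*v^2/2 = 870*13.69/2 = 5955.15
dP = 0.029 * 225.0 * 5955.15
dP = 38857.4 Pa


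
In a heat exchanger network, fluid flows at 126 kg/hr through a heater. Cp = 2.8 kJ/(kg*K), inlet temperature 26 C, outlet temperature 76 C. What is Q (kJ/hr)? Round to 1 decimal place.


Q = m_dot * Cp * (T2 - T1)
Q = 126 * 2.8 * (76 - 26)
Q = 126 * 2.8 * 50
Q = 17640.0 kJ/hr


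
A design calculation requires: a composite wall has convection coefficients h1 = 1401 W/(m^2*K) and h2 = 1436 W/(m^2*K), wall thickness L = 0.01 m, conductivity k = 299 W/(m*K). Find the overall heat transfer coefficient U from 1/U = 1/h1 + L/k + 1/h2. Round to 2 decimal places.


1/U = 1/h1 + L/k + 1/h2
1/U = 1/1401 + 0.01/299 + 1/1436
1/U = 0.0007137759 + 3.34448e-05 + 0.0006963788
1/U = 0.0014435995
U = 692.71 W/(m^2*K)


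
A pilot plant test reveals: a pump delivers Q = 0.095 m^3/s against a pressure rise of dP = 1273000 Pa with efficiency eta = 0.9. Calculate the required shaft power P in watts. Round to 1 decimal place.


P = Q * dP / eta
P = 0.095 * 1273000 / 0.9
P = 120935.0 / 0.9
P = 134372.2 W


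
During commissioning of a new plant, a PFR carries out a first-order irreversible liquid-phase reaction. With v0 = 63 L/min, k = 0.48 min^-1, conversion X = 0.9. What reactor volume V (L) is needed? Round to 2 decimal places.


V = (v0/k) * ln(1/(1-X))
V = (63/0.48) * ln(1/(1-0.9))
V = 131.25 * ln(10.0)
V = 131.25 * 2.302585
V = 302.21 L


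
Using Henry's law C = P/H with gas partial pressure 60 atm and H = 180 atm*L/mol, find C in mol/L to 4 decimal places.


C = P / H
C = 60 / 180
C = 0.3333 mol/L


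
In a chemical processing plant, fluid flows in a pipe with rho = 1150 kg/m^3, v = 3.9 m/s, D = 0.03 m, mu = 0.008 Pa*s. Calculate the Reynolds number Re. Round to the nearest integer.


Re = rho * v * D / mu
Re = 1150 * 3.9 * 0.03 / 0.008
Re = 134.55 / 0.008
Re = 16819


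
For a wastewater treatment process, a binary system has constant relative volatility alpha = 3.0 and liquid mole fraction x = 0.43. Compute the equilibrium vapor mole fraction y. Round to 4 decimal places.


y = alpha*x / (1 + (alpha-1)*x)
y = 3.0*0.43 / (1 + (3.0-1)*0.43)
y = 1.29 / (1 + 0.86)
y = 1.29 / 1.86
y = 0.6935


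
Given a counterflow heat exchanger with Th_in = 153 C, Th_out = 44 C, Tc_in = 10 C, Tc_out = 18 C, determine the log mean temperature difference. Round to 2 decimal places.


dT1 = Th_in - Tc_out = 153 - 18 = 135
dT2 = Th_out - Tc_in = 44 - 10 = 34
LMTD = (dT1 - dT2) / ln(dT1/dT2)
LMTD = (135 - 34) / ln(135/34)
LMTD = 73.25 K


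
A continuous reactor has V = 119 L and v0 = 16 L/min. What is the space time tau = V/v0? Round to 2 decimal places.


tau = V / v0
tau = 119 / 16
tau = 7.44 min


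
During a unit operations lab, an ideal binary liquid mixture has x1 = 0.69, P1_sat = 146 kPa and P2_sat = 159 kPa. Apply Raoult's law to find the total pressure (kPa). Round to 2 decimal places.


P = x1*P1_sat + x2*P2_sat
x2 = 1 - x1 = 1 - 0.69 = 0.31
P = 0.69*146 + 0.31*159
P = 100.74 + 49.29
P = 150.03 kPa


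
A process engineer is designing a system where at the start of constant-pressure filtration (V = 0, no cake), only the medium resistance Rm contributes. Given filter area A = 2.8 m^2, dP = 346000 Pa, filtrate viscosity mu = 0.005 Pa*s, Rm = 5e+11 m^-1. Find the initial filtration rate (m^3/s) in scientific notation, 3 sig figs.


rate = A * dP / (mu * Rm)
rate = 2.8 * 346000 / (0.005 * 5e+11)
rate = 968800.0 / 2.500e+09
rate = 3.88e-04 m^3/s


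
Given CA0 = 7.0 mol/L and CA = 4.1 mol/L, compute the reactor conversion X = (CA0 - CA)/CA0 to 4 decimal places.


X = (CA0 - CA) / CA0
X = (7.0 - 4.1) / 7.0
X = 2.9 / 7.0
X = 0.4143


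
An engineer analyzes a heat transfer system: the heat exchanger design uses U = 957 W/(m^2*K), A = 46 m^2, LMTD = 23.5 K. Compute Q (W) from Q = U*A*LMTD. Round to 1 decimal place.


Q = U * A * LMTD
Q = 957 * 46 * 23.5
Q = 1034517.0 W


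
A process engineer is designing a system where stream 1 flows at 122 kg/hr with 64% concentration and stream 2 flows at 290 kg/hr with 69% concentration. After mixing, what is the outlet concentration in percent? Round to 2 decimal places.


Mass balance on solute: F1*x1 + F2*x2 = F3*x3
F3 = F1 + F2 = 122 + 290 = 412 kg/hr
x3 = (F1*x1 + F2*x2)/F3
x3 = (122*0.64 + 290*0.69) / 412
x3 = 67.52%


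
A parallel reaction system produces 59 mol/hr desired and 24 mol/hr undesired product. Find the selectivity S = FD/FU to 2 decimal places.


S = desired product rate / undesired product rate
S = 59 / 24
S = 2.46


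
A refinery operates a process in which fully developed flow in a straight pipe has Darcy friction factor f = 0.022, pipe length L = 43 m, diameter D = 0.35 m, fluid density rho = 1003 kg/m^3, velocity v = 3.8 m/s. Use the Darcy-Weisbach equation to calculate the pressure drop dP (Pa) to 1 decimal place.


dP = f * (L/D) * (rho*v^2/2)
dP = 0.022 * (43/0.35) * (1003*3.8^2/2)
L/D = 122.85714286
rho*v^2/2 = 1003*14.44/2 = 7241.66
dP = 0.022 * 122.85714286 * 7241.66
dP = 19573.2 Pa


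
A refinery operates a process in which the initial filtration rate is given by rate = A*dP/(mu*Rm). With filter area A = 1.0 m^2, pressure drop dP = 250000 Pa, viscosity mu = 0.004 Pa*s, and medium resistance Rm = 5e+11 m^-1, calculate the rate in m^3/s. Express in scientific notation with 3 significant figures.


rate = A * dP / (mu * Rm)
rate = 1.0 * 250000 / (0.004 * 5e+11)
rate = 250000.0 / 2.000e+09
rate = 1.25e-04 m^3/s


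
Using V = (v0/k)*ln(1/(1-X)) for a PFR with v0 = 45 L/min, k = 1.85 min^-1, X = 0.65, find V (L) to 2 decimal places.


V = (v0/k) * ln(1/(1-X))
V = (45/1.85) * ln(1/(1-0.65))
V = 24.324324 * ln(2.857143)
V = 24.324324 * 1.049822
V = 25.54 L


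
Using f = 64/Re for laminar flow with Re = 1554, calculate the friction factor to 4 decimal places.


f = 64 / Re
f = 64 / 1554
f = 0.0412


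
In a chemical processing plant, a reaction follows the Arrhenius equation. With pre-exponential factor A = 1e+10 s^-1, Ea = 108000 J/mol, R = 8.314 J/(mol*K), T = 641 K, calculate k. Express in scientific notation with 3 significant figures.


k = A * exp(-Ea/(R*T))
k = 1e+10 * exp(-108000 / (8.314 * 641))
k = 1e+10 * exp(-20.265425)
k = 1.58e+01


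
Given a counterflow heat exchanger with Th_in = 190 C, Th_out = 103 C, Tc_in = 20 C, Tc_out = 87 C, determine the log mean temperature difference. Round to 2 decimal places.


dT1 = Th_in - Tc_out = 190 - 87 = 103
dT2 = Th_out - Tc_in = 103 - 20 = 83
LMTD = (dT1 - dT2) / ln(dT1/dT2)
LMTD = (103 - 83) / ln(103/83)
LMTD = 92.64 K


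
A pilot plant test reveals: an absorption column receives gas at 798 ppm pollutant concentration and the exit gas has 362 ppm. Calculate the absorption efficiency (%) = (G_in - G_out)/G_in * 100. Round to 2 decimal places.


Efficiency = (G_in - G_out) / G_in * 100%
Efficiency = (798 - 362) / 798 * 100
Efficiency = 436 / 798 * 100
Efficiency = 54.64%


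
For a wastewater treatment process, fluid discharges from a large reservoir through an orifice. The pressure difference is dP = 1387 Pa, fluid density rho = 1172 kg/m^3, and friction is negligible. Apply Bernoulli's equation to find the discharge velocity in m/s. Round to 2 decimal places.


v = sqrt(2*dP/rho)
v = sqrt(2*1387/1172)
v = sqrt(2.366894)
v = 1.54 m/s


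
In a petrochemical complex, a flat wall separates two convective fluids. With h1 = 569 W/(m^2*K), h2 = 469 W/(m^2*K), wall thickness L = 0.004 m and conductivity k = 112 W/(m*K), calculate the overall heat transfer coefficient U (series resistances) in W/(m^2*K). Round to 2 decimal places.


1/U = 1/h1 + L/k + 1/h2
1/U = 1/569 + 0.004/112 + 1/469
1/U = 0.0017574692 + 3.57143e-05 + 0.0021321962
1/U = 0.0039253797
U = 254.75 W/(m^2*K)


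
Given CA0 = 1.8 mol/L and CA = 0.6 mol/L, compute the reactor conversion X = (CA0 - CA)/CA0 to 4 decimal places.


X = (CA0 - CA) / CA0
X = (1.8 - 0.6) / 1.8
X = 1.2 / 1.8
X = 0.6667


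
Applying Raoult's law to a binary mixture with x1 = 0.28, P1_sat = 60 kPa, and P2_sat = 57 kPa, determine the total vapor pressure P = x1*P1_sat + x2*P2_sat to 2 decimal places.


P = x1*P1_sat + x2*P2_sat
x2 = 1 - x1 = 1 - 0.28 = 0.72
P = 0.28*60 + 0.72*57
P = 16.8 + 41.04
P = 57.84 kPa


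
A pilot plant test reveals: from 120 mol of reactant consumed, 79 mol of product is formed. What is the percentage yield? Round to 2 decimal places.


Yield = (moles product / moles consumed) * 100%
Yield = (79 / 120) * 100
Yield = 0.6583 * 100
Yield = 65.83%


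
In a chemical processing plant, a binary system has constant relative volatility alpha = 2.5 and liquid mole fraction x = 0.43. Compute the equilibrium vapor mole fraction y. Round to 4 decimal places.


y = alpha*x / (1 + (alpha-1)*x)
y = 2.5*0.43 / (1 + (2.5-1)*0.43)
y = 1.075 / (1 + 0.645)
y = 1.075 / 1.645
y = 0.6535


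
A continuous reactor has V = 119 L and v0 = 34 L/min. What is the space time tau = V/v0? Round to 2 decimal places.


tau = V / v0
tau = 119 / 34
tau = 3.50 min


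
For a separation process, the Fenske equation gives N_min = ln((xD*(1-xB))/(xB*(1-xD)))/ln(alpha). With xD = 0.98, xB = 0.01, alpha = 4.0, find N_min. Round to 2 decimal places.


N_min = ln((xD*(1-xB))/(xB*(1-xD))) / ln(alpha)
Numerator inside ln: 0.9702 / 0.0002 = 4851.0
ln(4851.0) = 8.48694
ln(alpha) = ln(4.0) = 1.386294
N_min = 8.48694 / 1.386294 = 6.12


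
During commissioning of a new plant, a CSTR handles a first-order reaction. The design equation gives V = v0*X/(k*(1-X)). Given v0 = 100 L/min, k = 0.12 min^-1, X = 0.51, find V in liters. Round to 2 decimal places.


V = v0 * X / (k * (1 - X))
V = 100 * 0.51 / (0.12 * (1 - 0.51))
V = 51.0 / (0.12 * 0.49)
V = 51.0 / 0.0588
V = 867.35 L


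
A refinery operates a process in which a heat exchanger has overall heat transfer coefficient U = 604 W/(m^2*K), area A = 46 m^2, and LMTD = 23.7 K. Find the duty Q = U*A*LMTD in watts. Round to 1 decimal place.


Q = U * A * LMTD
Q = 604 * 46 * 23.7
Q = 658480.8 W


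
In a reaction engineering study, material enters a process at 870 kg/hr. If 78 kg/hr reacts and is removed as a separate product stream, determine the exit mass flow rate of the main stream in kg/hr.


Steady-state mass balance on the main outlet: F_out = F_in - F_removed
F_out = 870 - 78
F_out = 792 kg/hr


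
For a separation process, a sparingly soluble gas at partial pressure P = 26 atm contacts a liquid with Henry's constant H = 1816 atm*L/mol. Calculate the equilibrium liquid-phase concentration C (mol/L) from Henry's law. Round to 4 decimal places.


C = P / H
C = 26 / 1816
C = 0.0143 mol/L


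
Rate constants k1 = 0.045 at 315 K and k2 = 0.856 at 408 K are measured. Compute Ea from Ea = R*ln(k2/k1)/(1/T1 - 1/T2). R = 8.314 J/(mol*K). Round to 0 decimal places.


Ea = R * ln(k2/k1) / (1/T1 - 1/T2)
ln(k2/k1) = ln(0.856/0.045) = 2.9456079
1/T1 - 1/T2 = 1/315 - 1/408 = 0.000723622782
Ea = 8.314 * 2.9456079 / 0.000723622782
Ea = 33843 J/mol


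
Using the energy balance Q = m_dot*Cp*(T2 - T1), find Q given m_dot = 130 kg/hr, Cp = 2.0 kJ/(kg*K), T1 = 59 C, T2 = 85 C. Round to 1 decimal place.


Q = m_dot * Cp * (T2 - T1)
Q = 130 * 2.0 * (85 - 59)
Q = 130 * 2.0 * 26
Q = 6760.0 kJ/hr


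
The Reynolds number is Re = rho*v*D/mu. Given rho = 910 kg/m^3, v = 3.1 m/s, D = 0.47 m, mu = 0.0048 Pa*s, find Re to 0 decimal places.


Re = rho * v * D / mu
Re = 910 * 3.1 * 0.47 / 0.0048
Re = 1325.87 / 0.0048
Re = 276223


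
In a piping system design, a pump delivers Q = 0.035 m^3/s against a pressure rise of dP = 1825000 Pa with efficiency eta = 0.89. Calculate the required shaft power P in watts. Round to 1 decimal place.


P = Q * dP / eta
P = 0.035 * 1825000 / 0.89
P = 63875.0 / 0.89
P = 71769.7 W


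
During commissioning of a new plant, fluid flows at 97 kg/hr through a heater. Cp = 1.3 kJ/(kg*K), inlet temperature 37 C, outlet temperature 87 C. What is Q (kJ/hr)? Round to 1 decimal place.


Q = m_dot * Cp * (T2 - T1)
Q = 97 * 1.3 * (87 - 37)
Q = 97 * 1.3 * 50
Q = 6305.0 kJ/hr


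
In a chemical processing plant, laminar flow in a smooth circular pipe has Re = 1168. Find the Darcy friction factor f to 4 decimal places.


f = 64 / Re
f = 64 / 1168
f = 0.0548


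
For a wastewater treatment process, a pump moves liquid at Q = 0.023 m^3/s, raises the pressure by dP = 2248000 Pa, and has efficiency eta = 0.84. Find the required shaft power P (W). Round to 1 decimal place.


P = Q * dP / eta
P = 0.023 * 2248000 / 0.84
P = 51704.0 / 0.84
P = 61552.4 W


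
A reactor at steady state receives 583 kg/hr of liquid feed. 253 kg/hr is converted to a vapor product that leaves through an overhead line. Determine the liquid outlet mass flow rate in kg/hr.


Steady-state mass balance on the main outlet: F_out = F_in - F_removed
F_out = 583 - 253
F_out = 330 kg/hr


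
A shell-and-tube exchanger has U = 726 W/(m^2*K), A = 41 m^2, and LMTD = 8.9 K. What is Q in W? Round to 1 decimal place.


Q = U * A * LMTD
Q = 726 * 41 * 8.9
Q = 264917.4 W


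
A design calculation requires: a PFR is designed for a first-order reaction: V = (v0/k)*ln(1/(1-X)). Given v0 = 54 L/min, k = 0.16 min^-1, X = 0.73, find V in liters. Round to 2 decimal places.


V = (v0/k) * ln(1/(1-X))
V = (54/0.16) * ln(1/(1-0.73))
V = 337.5 * ln(3.703704)
V = 337.5 * 1.309333
V = 441.90 L


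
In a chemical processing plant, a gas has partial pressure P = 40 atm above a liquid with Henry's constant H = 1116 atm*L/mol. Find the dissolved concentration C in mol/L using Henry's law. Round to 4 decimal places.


C = P / H
C = 40 / 1116
C = 0.0358 mol/L


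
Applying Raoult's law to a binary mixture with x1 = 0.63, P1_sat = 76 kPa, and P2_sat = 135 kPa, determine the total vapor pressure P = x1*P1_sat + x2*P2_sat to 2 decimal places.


P = x1*P1_sat + x2*P2_sat
x2 = 1 - x1 = 1 - 0.63 = 0.37
P = 0.63*76 + 0.37*135
P = 47.88 + 49.95
P = 97.83 kPa


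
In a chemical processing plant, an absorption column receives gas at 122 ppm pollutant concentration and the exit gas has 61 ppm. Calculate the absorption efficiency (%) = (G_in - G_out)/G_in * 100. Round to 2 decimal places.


Efficiency = (G_in - G_out) / G_in * 100%
Efficiency = (122 - 61) / 122 * 100
Efficiency = 61 / 122 * 100
Efficiency = 50.00%


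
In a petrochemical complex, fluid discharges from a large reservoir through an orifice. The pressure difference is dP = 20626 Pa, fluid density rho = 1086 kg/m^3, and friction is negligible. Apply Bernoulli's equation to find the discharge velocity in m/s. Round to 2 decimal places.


v = sqrt(2*dP/rho)
v = sqrt(2*20626/1086)
v = sqrt(37.985267)
v = 6.16 m/s


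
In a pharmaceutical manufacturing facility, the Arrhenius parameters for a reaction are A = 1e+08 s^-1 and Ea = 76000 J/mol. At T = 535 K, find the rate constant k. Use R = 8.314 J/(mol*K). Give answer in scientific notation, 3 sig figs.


k = A * exp(-Ea/(R*T))
k = 1e+08 * exp(-76000 / (8.314 * 535))
k = 1e+08 * exp(-17.086369)
k = 3.80e+00


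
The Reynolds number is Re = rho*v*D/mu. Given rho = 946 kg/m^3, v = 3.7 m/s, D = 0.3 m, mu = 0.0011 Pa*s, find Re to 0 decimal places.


Re = rho * v * D / mu
Re = 946 * 3.7 * 0.3 / 0.0011
Re = 1050.06 / 0.0011
Re = 954600


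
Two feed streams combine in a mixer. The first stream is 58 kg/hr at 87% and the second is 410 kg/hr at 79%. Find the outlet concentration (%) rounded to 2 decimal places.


Mass balance on solute: F1*x1 + F2*x2 = F3*x3
F3 = F1 + F2 = 58 + 410 = 468 kg/hr
x3 = (F1*x1 + F2*x2)/F3
x3 = (58*0.87 + 410*0.79) / 468
x3 = 79.99%


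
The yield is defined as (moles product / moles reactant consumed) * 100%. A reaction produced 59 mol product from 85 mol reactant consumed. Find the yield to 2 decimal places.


Yield = (moles product / moles consumed) * 100%
Yield = (59 / 85) * 100
Yield = 0.6941 * 100
Yield = 69.41%


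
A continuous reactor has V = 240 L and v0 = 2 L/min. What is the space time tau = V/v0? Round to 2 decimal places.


tau = V / v0
tau = 240 / 2
tau = 120.00 min


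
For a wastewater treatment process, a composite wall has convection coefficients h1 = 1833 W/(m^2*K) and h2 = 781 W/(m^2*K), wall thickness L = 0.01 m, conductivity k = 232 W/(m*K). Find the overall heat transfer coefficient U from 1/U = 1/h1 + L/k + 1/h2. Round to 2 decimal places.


1/U = 1/h1 + L/k + 1/h2
1/U = 1/1833 + 0.01/232 + 1/781
1/U = 0.0005455537 + 4.31034e-05 + 0.0012804097
1/U = 0.0018690668
U = 535.03 W/(m^2*K)


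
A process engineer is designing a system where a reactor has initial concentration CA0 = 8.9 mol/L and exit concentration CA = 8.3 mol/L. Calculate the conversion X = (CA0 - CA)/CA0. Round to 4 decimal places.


X = (CA0 - CA) / CA0
X = (8.9 - 8.3) / 8.9
X = 0.6 / 8.9
X = 0.0674


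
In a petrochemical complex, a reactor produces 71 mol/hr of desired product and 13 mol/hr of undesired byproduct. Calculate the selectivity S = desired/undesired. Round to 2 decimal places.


S = desired product rate / undesired product rate
S = 71 / 13
S = 5.46


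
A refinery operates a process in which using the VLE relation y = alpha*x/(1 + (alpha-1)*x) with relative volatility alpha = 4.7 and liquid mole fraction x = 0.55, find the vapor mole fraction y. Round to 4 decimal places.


y = alpha*x / (1 + (alpha-1)*x)
y = 4.7*0.55 / (1 + (4.7-1)*0.55)
y = 2.585 / (1 + 2.035)
y = 2.585 / 3.035
y = 0.8517


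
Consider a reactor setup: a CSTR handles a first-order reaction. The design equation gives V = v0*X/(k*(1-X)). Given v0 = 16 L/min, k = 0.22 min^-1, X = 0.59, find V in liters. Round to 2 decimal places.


V = v0 * X / (k * (1 - X))
V = 16 * 0.59 / (0.22 * (1 - 0.59))
V = 9.44 / (0.22 * 0.41)
V = 9.44 / 0.0902
V = 104.66 L


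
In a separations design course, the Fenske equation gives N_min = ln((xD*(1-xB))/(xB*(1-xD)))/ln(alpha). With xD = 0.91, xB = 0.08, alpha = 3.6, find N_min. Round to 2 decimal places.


N_min = ln((xD*(1-xB))/(xB*(1-xD))) / ln(alpha)
Numerator inside ln: 0.8372 / 0.0072 = 116.277778
ln(116.277778) = 4.755982
ln(alpha) = ln(3.6) = 1.280934
N_min = 4.755982 / 1.280934 = 3.71


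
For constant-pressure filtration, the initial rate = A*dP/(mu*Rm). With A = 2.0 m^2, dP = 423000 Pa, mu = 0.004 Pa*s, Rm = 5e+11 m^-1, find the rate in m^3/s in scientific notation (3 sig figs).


rate = A * dP / (mu * Rm)
rate = 2.0 * 423000 / (0.004 * 5e+11)
rate = 846000.0 / 2.000e+09
rate = 4.23e-04 m^3/s


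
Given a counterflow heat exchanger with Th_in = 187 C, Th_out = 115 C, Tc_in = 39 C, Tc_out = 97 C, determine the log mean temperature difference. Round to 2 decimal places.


dT1 = Th_in - Tc_out = 187 - 97 = 90
dT2 = Th_out - Tc_in = 115 - 39 = 76
LMTD = (dT1 - dT2) / ln(dT1/dT2)
LMTD = (90 - 76) / ln(90/76)
LMTD = 82.80 K


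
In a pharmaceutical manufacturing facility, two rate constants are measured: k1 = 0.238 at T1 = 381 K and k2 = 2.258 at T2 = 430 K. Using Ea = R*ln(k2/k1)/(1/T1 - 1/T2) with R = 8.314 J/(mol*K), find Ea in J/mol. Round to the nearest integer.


Ea = R * ln(k2/k1) / (1/T1 - 1/T2)
ln(k2/k1) = ln(2.258/0.238) = 2.2499641
1/T1 - 1/T2 = 1/381 - 1/430 = 0.000299090521
Ea = 8.314 * 2.2499641 / 0.000299090521
Ea = 62544 J/mol


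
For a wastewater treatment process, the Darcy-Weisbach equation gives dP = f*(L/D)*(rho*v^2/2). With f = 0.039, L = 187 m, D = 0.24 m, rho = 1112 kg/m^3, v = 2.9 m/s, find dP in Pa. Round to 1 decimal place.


dP = f * (L/D) * (rho*v^2/2)
dP = 0.039 * (187/0.24) * (1112*2.9^2/2)
L/D = 779.16666667
rho*v^2/2 = 1112*8.41/2 = 4675.96
dP = 0.039 * 779.16666667 * 4675.96
dP = 142090.7 Pa


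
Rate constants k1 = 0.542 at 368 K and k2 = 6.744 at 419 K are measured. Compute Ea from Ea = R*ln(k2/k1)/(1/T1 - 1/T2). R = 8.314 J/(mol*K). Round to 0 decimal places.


Ea = R * ln(k2/k1) / (1/T1 - 1/T2)
ln(k2/k1) = ln(6.744/0.542) = 2.5211425
1/T1 - 1/T2 = 1/368 - 1/419 = 0.000330756459
Ea = 8.314 * 2.5211425 / 0.000330756459
Ea = 63372 J/mol


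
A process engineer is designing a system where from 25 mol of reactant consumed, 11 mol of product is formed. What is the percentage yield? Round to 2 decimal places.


Yield = (moles product / moles consumed) * 100%
Yield = (11 / 25) * 100
Yield = 0.44 * 100
Yield = 44.00%


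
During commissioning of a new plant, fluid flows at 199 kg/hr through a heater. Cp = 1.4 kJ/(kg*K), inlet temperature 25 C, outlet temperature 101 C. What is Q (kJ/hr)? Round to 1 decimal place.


Q = m_dot * Cp * (T2 - T1)
Q = 199 * 1.4 * (101 - 25)
Q = 199 * 1.4 * 76
Q = 21173.6 kJ/hr


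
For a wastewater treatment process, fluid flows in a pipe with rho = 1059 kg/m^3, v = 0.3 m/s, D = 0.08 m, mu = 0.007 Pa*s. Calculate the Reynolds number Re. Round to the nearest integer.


Re = rho * v * D / mu
Re = 1059 * 0.3 * 0.08 / 0.007
Re = 25.416 / 0.007
Re = 3631


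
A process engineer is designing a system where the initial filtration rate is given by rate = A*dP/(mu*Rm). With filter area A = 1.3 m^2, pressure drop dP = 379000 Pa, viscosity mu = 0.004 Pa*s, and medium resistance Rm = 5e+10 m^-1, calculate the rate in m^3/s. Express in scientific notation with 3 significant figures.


rate = A * dP / (mu * Rm)
rate = 1.3 * 379000 / (0.004 * 5e+10)
rate = 492700.0 / 2.000e+08
rate = 2.46e-03 m^3/s


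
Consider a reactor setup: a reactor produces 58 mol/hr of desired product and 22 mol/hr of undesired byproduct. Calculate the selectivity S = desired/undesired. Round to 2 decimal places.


S = desired product rate / undesired product rate
S = 58 / 22
S = 2.64


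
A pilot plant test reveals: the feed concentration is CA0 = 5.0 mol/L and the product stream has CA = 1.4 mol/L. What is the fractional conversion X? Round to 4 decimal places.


X = (CA0 - CA) / CA0
X = (5.0 - 1.4) / 5.0
X = 3.6 / 5.0
X = 0.7200


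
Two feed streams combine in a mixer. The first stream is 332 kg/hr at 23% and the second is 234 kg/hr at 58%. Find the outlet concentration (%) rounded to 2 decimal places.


Mass balance on solute: F1*x1 + F2*x2 = F3*x3
F3 = F1 + F2 = 332 + 234 = 566 kg/hr
x3 = (F1*x1 + F2*x2)/F3
x3 = (332*0.23 + 234*0.58) / 566
x3 = 37.47%


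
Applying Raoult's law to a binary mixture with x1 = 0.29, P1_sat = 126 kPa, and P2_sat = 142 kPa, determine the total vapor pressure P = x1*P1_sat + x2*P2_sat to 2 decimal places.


P = x1*P1_sat + x2*P2_sat
x2 = 1 - x1 = 1 - 0.29 = 0.71
P = 0.29*126 + 0.71*142
P = 36.54 + 100.82
P = 137.36 kPa


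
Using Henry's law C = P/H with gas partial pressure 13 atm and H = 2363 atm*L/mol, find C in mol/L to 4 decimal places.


C = P / H
C = 13 / 2363
C = 0.0055 mol/L


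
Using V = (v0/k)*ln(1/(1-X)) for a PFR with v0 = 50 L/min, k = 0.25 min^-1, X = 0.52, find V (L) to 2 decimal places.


V = (v0/k) * ln(1/(1-X))
V = (50/0.25) * ln(1/(1-0.52))
V = 200.0 * ln(2.083333)
V = 200.0 * 0.733969
V = 146.79 L


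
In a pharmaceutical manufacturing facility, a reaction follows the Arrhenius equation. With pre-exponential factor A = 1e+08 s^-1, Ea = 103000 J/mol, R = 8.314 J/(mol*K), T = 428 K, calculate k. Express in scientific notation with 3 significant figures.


k = A * exp(-Ea/(R*T))
k = 1e+08 * exp(-103000 / (8.314 * 428))
k = 1e+08 * exp(-28.945659)
k = 2.69e-05


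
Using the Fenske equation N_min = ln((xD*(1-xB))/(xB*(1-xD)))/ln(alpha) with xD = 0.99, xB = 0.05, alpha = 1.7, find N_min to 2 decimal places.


N_min = ln((xD*(1-xB))/(xB*(1-xD))) / ln(alpha)
Numerator inside ln: 0.9405 / 0.0005 = 1881.0
ln(1881.0) = 7.539559
ln(alpha) = ln(1.7) = 0.530628
N_min = 7.539559 / 0.530628 = 14.21


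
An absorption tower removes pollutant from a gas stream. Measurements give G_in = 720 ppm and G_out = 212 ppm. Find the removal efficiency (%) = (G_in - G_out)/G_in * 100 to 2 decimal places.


Efficiency = (G_in - G_out) / G_in * 100%
Efficiency = (720 - 212) / 720 * 100
Efficiency = 508 / 720 * 100
Efficiency = 70.56%


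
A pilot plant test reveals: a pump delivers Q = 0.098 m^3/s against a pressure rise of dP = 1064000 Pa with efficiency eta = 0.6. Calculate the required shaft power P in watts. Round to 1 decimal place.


P = Q * dP / eta
P = 0.098 * 1064000 / 0.6
P = 104272.0 / 0.6
P = 173786.7 W


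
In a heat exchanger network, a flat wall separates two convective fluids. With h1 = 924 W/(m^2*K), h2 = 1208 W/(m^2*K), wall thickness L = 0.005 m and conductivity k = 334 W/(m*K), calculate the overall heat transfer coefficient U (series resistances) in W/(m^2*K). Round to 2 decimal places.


1/U = 1/h1 + L/k + 1/h2
1/U = 1/924 + 0.005/334 + 1/1208
1/U = 0.0010822511 + 1.49701e-05 + 0.0008278146
1/U = 0.0019250358
U = 519.47 W/(m^2*K)


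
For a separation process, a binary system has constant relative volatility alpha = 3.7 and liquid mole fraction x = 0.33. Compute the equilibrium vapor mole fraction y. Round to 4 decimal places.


y = alpha*x / (1 + (alpha-1)*x)
y = 3.7*0.33 / (1 + (3.7-1)*0.33)
y = 1.221 / (1 + 0.891)
y = 1.221 / 1.891
y = 0.6457


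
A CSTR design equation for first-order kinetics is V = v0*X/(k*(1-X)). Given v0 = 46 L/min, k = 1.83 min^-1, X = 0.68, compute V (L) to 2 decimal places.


V = v0 * X / (k * (1 - X))
V = 46 * 0.68 / (1.83 * (1 - 0.68))
V = 31.28 / (1.83 * 0.32)
V = 31.28 / 0.5856
V = 53.42 L


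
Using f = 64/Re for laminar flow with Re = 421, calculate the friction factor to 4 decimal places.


f = 64 / Re
f = 64 / 421
f = 0.1520


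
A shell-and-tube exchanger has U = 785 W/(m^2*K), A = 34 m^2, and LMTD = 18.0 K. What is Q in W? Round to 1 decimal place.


Q = U * A * LMTD
Q = 785 * 34 * 18.0
Q = 480420.0 W


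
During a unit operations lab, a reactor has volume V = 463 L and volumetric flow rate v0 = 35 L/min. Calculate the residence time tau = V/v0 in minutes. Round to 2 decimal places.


tau = V / v0
tau = 463 / 35
tau = 13.23 min


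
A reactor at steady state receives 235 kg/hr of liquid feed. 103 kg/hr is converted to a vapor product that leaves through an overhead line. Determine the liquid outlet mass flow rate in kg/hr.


Steady-state mass balance on the main outlet: F_out = F_in - F_removed
F_out = 235 - 103
F_out = 132 kg/hr


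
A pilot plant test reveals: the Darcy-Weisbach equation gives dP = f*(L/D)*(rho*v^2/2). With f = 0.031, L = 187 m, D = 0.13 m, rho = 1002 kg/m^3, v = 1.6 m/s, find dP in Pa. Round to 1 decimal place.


dP = f * (L/D) * (rho*v^2/2)
dP = 0.031 * (187/0.13) * (1002*1.6^2/2)
L/D = 1438.46153846
rho*v^2/2 = 1002*2.56/2 = 1282.56
dP = 0.031 * 1438.46153846 * 1282.56
dP = 57192.3 Pa


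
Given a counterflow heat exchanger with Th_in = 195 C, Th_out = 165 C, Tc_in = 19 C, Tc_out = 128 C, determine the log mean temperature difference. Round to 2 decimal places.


dT1 = Th_in - Tc_out = 195 - 128 = 67
dT2 = Th_out - Tc_in = 165 - 19 = 146
LMTD = (dT1 - dT2) / ln(dT1/dT2)
LMTD = (67 - 146) / ln(67/146)
LMTD = 101.42 K


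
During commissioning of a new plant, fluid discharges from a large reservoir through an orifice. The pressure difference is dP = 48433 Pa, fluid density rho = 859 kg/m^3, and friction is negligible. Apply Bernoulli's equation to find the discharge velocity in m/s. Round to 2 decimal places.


v = sqrt(2*dP/rho)
v = sqrt(2*48433/859)
v = sqrt(112.766007)
v = 10.62 m/s


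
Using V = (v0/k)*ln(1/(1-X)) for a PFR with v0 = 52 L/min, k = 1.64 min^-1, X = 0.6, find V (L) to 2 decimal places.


V = (v0/k) * ln(1/(1-X))
V = (52/1.64) * ln(1/(1-0.6))
V = 31.707317 * ln(2.5)
V = 31.707317 * 0.916291
V = 29.05 L


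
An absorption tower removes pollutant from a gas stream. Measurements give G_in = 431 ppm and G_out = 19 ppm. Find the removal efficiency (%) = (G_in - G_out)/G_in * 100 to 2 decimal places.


Efficiency = (G_in - G_out) / G_in * 100%
Efficiency = (431 - 19) / 431 * 100
Efficiency = 412 / 431 * 100
Efficiency = 95.59%


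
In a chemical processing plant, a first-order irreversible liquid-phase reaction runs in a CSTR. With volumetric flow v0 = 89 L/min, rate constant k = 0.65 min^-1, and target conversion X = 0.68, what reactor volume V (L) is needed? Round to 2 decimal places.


V = v0 * X / (k * (1 - X))
V = 89 * 0.68 / (0.65 * (1 - 0.68))
V = 60.52 / (0.65 * 0.32)
V = 60.52 / 0.208
V = 290.96 L


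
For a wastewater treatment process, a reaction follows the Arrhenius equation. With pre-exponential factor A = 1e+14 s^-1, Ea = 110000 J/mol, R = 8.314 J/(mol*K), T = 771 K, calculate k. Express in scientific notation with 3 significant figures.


k = A * exp(-Ea/(R*T))
k = 1e+14 * exp(-110000 / (8.314 * 771))
k = 1e+14 * exp(-17.160435)
k = 3.53e+06


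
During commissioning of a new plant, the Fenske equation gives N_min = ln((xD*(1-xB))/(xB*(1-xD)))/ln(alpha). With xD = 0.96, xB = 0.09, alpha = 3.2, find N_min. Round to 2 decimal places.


N_min = ln((xD*(1-xB))/(xB*(1-xD))) / ln(alpha)
Numerator inside ln: 0.8736 / 0.0036 = 242.666667
ln(242.666667) = 5.491689
ln(alpha) = ln(3.2) = 1.163151
N_min = 5.491689 / 1.163151 = 4.72


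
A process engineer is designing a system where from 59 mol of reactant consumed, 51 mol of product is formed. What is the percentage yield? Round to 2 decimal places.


Yield = (moles product / moles consumed) * 100%
Yield = (51 / 59) * 100
Yield = 0.8644 * 100
Yield = 86.44%


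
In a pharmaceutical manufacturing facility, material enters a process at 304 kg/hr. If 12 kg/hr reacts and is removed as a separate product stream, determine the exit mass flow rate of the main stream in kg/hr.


Steady-state mass balance on the main outlet: F_out = F_in - F_removed
F_out = 304 - 12
F_out = 292 kg/hr


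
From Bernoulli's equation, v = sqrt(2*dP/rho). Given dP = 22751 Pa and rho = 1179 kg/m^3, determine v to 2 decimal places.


v = sqrt(2*dP/rho)
v = sqrt(2*22751/1179)
v = sqrt(38.593723)
v = 6.21 m/s


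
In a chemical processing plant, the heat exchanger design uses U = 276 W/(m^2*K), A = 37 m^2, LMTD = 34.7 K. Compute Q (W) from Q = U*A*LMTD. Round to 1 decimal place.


Q = U * A * LMTD
Q = 276 * 37 * 34.7
Q = 354356.4 W


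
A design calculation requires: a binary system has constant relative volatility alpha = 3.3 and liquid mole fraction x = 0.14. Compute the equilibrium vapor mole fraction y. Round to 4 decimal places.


y = alpha*x / (1 + (alpha-1)*x)
y = 3.3*0.14 / (1 + (3.3-1)*0.14)
y = 0.462 / (1 + 0.322)
y = 0.462 / 1.322
y = 0.3495


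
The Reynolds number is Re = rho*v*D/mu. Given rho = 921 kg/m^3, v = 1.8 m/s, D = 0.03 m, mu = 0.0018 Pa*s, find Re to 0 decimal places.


Re = rho * v * D / mu
Re = 921 * 1.8 * 0.03 / 0.0018
Re = 49.734 / 0.0018
Re = 27630


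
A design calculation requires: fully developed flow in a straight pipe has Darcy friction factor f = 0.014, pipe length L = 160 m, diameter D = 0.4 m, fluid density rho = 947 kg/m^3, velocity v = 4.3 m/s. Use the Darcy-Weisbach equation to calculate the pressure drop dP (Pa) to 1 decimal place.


dP = f * (L/D) * (rho*v^2/2)
dP = 0.014 * (160/0.4) * (947*4.3^2/2)
L/D = 400.0
rho*v^2/2 = 947*18.49/2 = 8755.015
dP = 0.014 * 400.0 * 8755.015
dP = 49028.1 Pa


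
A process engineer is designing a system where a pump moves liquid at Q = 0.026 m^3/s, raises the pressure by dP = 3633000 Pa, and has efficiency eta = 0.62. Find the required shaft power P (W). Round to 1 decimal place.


P = Q * dP / eta
P = 0.026 * 3633000 / 0.62
P = 94458.0 / 0.62
P = 152351.6 W


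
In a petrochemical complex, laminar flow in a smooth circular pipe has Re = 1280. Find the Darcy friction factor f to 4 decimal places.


f = 64 / Re
f = 64 / 1280
f = 0.0500


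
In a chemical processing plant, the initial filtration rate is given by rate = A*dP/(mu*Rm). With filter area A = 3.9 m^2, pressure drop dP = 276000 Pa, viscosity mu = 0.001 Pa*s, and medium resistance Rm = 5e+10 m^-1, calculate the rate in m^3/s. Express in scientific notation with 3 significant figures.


rate = A * dP / (mu * Rm)
rate = 3.9 * 276000 / (0.001 * 5e+10)
rate = 1076400.0 / 5.000e+07
rate = 2.15e-02 m^3/s


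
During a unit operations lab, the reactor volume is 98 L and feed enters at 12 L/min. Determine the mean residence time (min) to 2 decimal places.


tau = V / v0
tau = 98 / 12
tau = 8.17 min


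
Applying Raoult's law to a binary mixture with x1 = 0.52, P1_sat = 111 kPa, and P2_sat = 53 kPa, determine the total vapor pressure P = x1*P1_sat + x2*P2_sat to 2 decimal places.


P = x1*P1_sat + x2*P2_sat
x2 = 1 - x1 = 1 - 0.52 = 0.48
P = 0.52*111 + 0.48*53
P = 57.72 + 25.44
P = 83.16 kPa


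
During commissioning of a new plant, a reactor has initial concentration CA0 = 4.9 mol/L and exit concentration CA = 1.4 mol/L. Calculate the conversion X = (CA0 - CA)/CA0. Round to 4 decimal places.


X = (CA0 - CA) / CA0
X = (4.9 - 1.4) / 4.9
X = 3.5 / 4.9
X = 0.7143


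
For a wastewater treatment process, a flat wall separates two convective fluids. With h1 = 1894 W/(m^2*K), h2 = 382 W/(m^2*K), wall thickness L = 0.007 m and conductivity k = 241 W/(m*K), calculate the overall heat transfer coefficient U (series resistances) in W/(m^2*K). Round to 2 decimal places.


1/U = 1/h1 + L/k + 1/h2
1/U = 1/1894 + 0.007/241 + 1/382
1/U = 0.0005279831 + 2.90456e-05 + 0.002617801
1/U = 0.0031748297
U = 314.98 W/(m^2*K)


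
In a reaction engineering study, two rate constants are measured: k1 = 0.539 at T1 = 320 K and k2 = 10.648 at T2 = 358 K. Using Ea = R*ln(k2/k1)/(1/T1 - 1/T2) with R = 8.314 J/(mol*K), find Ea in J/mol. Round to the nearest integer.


Ea = R * ln(k2/k1) / (1/T1 - 1/T2)
ln(k2/k1) = ln(10.648/0.539) = 2.9834118
1/T1 - 1/T2 = 1/320 - 1/358 = 0.000331703911
Ea = 8.314 * 2.9834118 / 0.000331703911
Ea = 74778 J/mol


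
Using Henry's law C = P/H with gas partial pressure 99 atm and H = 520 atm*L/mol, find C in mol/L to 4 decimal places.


C = P / H
C = 99 / 520
C = 0.1904 mol/L


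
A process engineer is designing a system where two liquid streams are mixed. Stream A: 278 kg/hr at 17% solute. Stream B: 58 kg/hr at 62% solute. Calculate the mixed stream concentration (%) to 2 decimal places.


Mass balance on solute: F1*x1 + F2*x2 = F3*x3
F3 = F1 + F2 = 278 + 58 = 336 kg/hr
x3 = (F1*x1 + F2*x2)/F3
x3 = (278*0.17 + 58*0.62) / 336
x3 = 24.77%


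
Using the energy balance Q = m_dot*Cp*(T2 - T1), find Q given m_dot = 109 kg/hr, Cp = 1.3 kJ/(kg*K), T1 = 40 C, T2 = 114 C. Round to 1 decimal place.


Q = m_dot * Cp * (T2 - T1)
Q = 109 * 1.3 * (114 - 40)
Q = 109 * 1.3 * 74
Q = 10485.8 kJ/hr


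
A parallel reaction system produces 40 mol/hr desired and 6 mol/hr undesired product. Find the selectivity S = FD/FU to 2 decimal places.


S = desired product rate / undesired product rate
S = 40 / 6
S = 6.67


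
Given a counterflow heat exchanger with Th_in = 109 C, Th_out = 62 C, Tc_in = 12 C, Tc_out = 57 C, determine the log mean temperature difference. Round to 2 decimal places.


dT1 = Th_in - Tc_out = 109 - 57 = 52
dT2 = Th_out - Tc_in = 62 - 12 = 50
LMTD = (dT1 - dT2) / ln(dT1/dT2)
LMTD = (52 - 50) / ln(52/50)
LMTD = 50.99 K


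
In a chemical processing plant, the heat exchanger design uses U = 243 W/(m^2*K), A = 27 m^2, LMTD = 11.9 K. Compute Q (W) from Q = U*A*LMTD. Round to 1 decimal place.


Q = U * A * LMTD
Q = 243 * 27 * 11.9
Q = 78075.9 W


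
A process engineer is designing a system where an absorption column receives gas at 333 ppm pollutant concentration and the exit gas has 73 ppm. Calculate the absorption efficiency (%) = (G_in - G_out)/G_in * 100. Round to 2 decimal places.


Efficiency = (G_in - G_out) / G_in * 100%
Efficiency = (333 - 73) / 333 * 100
Efficiency = 260 / 333 * 100
Efficiency = 78.08%


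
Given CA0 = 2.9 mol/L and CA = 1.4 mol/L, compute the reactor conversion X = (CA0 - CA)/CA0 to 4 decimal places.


X = (CA0 - CA) / CA0
X = (2.9 - 1.4) / 2.9
X = 1.5 / 2.9
X = 0.5172


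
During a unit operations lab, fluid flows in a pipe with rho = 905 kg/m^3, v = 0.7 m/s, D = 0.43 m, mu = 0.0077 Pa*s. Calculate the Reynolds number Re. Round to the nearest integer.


Re = rho * v * D / mu
Re = 905 * 0.7 * 0.43 / 0.0077
Re = 272.405 / 0.0077
Re = 35377


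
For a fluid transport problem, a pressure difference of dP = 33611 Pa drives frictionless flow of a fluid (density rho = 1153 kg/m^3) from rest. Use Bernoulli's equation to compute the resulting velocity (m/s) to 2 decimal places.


v = sqrt(2*dP/rho)
v = sqrt(2*33611/1153)
v = sqrt(58.301821)
v = 7.64 m/s


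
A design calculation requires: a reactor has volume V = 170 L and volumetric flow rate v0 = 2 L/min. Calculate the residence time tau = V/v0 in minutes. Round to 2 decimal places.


tau = V / v0
tau = 170 / 2
tau = 85.00 min
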